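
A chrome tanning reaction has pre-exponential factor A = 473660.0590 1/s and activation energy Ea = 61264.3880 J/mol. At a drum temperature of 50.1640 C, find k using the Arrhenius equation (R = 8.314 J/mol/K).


T_K = T_C + 273.15 = 50.1640 + 273.15 = 323.3140 K
exponent = -Ea / (R * T_K) = -61264.3880 / (8.314 * 323.3140) = -22.7915
k = A * exp(exponent) = 473660.0590 * exp(-22.7915) = 5.9873e-05 1/s


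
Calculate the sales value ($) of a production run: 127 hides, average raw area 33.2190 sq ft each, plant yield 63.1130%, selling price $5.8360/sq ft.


Raw_total = N * avg_area = 127 * 33.2190 = 4218.8130 sq ft
Finished = Raw_total * yield / 100 = 4218.8130 * 63.1130 / 100 = 2662.6194 sq ft
Value = Finished * price = 2662.6194 * 5.8360 = 15539.0471 $


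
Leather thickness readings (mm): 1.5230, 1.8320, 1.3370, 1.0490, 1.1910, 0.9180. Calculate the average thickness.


Formula: Average = sum / n
Substituting: Average = 7.8500 / 6
Result: 1.3083 mm


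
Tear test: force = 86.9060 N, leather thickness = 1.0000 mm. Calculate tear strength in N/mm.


Formula: Tear strength = force / thickness
Substituting: Tear strength = 86.9060 / 1.0000
Result: 86.9060 N/mm


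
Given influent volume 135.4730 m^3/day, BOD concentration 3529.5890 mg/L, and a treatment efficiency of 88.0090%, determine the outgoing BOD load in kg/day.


Load_in = volume * conc / 1000 = 135.4730 * 3529.5890 / 1000 = 478.1640 kg/day
Removed = Load_in * eff / 100 = 478.1640 * 88.0090 / 100 = 420.8274 kg/day
Load_out = Load_in - Removed = 478.1640 - 420.8274 = 57.3366 kg/day


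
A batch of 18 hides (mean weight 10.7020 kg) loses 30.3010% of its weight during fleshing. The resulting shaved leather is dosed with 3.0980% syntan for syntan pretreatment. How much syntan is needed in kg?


Total_raw = N * avg_wt = 18 * 10.7020 = 192.6360 kg
Substrate = Total_raw * (1 - loss/100) = 192.6360 * (1 - 30.3010/100) = 134.2654 kg
Syntan = Substrate * pct / 100 = 134.2654 * 3.0980 / 100 = 4.1595 kg


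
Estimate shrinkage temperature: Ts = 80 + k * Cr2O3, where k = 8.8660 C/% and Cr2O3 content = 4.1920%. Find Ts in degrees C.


Formula: Ts = 80 + k * Cr2O3
Substituting: Ts = 80 + 8.8660 * 4.1920
Result: 117.1663 C


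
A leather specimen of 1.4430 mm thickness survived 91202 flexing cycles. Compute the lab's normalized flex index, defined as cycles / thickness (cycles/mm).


Formula: Index = cycles / thickness
Substituting: Index = 91202 / 1.4430
Result: 63203.0492 cycles/mm


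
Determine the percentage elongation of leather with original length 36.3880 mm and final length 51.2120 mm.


Formula: Elongation = (Lf - L0) / L0 * 100
Substituting: Elongation = (51.2120 - 36.3880) / 36.3880 * 100
Result: 40.7387 %


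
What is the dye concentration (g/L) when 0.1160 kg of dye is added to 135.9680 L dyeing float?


Formula: Conc = dye_mass(kg) / volume(L) * 1000
Substituting: Conc = 0.1160 / 135.9680 * 1000
Result: 0.8531 g/L


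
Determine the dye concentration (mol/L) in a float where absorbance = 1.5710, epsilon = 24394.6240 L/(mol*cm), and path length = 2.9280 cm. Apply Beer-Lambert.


Formula: c = A / (epsilon * l)
Substituting: c = 1.5710 / (24394.6240 * 2.9280)
Result: 2.1994e-05 mol/L


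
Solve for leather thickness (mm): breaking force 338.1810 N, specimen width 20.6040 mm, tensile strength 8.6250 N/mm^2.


Formula: t = F / (TS * w)
Substituting: t = 338.1810 / (8.6250 * 20.6040)
Result: 1.9030 mm


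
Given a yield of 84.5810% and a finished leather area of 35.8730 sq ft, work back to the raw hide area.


Formula: raw = finished * 100 / yield
Substituting: raw = 35.8730 * 100 / 84.5810
Result: 42.4126 sq ft


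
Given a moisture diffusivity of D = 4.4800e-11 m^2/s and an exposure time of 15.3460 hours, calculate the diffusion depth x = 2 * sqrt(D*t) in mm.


t = 15.3460 hr * 3600 = 55245.6000 s
D * t = 4.4800e-11 * 55245.6000 = 2.4750e-06
x = 2 * sqrt(D*t) = 2 * sqrt(2.4750e-06) = 0.00314643 m = 3.1464 mm


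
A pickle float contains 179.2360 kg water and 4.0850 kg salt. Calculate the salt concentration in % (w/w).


Formula: Conc = salt / (water + salt) * 100
Substituting: Conc = 4.0850 / (179.2360 + 4.0850) * 100
Result: 2.2283 %


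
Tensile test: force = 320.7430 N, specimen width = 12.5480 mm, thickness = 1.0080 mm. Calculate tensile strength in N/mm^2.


Formula: TS = force / (width * thickness)
Substituting: TS = 320.7430 / (12.5480 * 1.0080)
Result: 25.3584 N/mm^2


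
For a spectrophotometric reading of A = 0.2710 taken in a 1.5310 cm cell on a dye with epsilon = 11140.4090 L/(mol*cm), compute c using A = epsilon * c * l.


Formula: c = A / (epsilon * l)
Substituting: c = 0.2710 / (11140.4090 * 1.5310)
Result: 1.5889e-05 mol/L


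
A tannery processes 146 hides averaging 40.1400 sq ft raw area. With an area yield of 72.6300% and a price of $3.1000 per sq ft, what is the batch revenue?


Raw_total = N * avg_area = 146 * 40.1400 = 5860.4400 sq ft
Finished = Raw_total * yield / 100 = 5860.4400 * 72.6300 / 100 = 4256.4376 sq ft
Value = Finished * price = 4256.4376 * 3.1000 = 13194.9565 $


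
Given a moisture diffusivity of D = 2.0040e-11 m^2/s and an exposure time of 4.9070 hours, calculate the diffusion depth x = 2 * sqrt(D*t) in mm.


t = 4.9070 hr * 3600 = 17665.2000 s
D * t = 2.0040e-11 * 17665.2000 = 3.5401e-07
x = 2 * sqrt(D*t) = 2 * sqrt(3.5401e-07) = 0.00118998 m = 1.1900 mm


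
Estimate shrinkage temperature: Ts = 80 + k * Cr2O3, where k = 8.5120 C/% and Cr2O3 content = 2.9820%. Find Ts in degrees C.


Formula: Ts = 80 + k * Cr2O3
Substituting: Ts = 80 + 8.5120 * 2.9820
Result: 105.3828 C


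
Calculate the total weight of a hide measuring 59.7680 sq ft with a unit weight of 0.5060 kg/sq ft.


Formula: Weight = area * weight_per_sqft
Substituting: Weight = 59.7680 * 0.5060
Result: 30.2426 kg


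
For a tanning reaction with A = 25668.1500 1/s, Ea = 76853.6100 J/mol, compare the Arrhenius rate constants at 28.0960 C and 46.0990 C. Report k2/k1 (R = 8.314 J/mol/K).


T1 = 28.0960 + 273.15 = 301.2460 K; T2 = 46.0990 + 273.15 = 319.2490 K
k1 = A * exp(-Ea/(R*T1)) = 25668.1500 * exp(-76853.6100/(8.314*301.2460)) = 1.2102e-09 1/s
k2 = A * exp(-Ea/(R*T2)) = 25668.1500 * exp(-76853.6100/(8.314*319.2490)) = 6.8291e-09 1/s
k2/k1 = 6.8291e-09 / 1.2102e-09 = 5.6430


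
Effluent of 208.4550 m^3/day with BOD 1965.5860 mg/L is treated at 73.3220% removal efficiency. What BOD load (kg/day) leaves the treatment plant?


Load_in = volume * conc / 1000 = 208.4550 * 1965.5860 / 1000 = 409.7362 kg/day
Removed = Load_in * eff / 100 = 409.7362 * 73.3220 / 100 = 300.4268 kg/day
Load_out = Load_in - Removed = 409.7362 - 300.4268 = 109.3094 kg/day


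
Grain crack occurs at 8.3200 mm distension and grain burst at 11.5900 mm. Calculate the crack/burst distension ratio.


Formula: Ratio = crack / burst
Substituting: Ratio = 8.3200 / 11.5900
Result: 0.7179


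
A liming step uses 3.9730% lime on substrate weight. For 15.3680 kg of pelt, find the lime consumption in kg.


Formula: Lime = substrate * pct / 100
Substituting: Lime = 15.3680 * 3.9730 / 100
Result: 0.6106 kg


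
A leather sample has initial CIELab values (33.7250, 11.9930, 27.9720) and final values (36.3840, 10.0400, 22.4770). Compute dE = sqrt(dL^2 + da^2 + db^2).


dL = 2.6590, da = -1.9530, db = -5.4950
dE = sqrt(2.6590^2 + (-1.9530)^2 + (-5.4950)^2) = 6.4093


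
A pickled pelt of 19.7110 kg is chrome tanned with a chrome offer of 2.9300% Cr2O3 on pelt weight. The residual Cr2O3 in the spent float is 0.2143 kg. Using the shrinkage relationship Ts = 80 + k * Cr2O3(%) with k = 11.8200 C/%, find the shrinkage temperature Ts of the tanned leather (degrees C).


Offered = pelt * offer_pct / 100 = 19.7110 * 2.9300 / 100 = 0.5775 kg
Uptake = offered - residual = 0.5775 - 0.2143 = 0.3632 kg
Cr2O3% on pelt = uptake / pelt * 100 = 0.3632 / 19.7110 * 100 = 1.8428 %
Ts = 80 + k * Cr2O3% = 80 + 11.8200 * 1.8428 = 101.7818 C


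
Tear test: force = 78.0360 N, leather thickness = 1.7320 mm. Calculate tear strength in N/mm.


Formula: Tear strength = force / thickness
Substituting: Tear strength = 78.0360 / 1.7320
Result: 45.0554 N/mm


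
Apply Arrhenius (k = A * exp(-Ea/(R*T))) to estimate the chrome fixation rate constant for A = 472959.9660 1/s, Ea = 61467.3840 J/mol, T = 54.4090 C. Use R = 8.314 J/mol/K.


T_K = T_C + 273.15 = 54.4090 + 273.15 = 327.5590 K
exponent = -Ea / (R * T_K) = -61467.3840 / (8.314 * 327.5590) = -22.5707
k = A * exp(exponent) = 472959.9660 * exp(-22.5707) = 7.4557e-05 1/s


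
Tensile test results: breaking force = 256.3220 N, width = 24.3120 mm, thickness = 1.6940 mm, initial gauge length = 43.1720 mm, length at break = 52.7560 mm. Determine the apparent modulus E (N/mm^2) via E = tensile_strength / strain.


TS = F / (w * t) = 256.3220 / (24.3120 * 1.6940) = 6.2237 N/mm^2
strain = (Lf - L0) / L0 = (52.7560 - 43.1720) / 43.1720 = 0.2220
E = TS / strain = 6.2237 / 0.2220 = 28.0354 N/mm^2


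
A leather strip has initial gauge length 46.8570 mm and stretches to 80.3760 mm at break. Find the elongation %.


Formula: Elongation = (Lf - L0) / L0 * 100
Substituting: Elongation = (80.3760 - 46.8570) / 46.8570 * 100
Result: 71.5347 %


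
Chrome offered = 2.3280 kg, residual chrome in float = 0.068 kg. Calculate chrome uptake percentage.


Formula: Uptake = (offered - residual) / offered * 100
Substituting: Uptake = (2.3280 - 0.068) / 2.3280 * 100
Result: 97.0790 %


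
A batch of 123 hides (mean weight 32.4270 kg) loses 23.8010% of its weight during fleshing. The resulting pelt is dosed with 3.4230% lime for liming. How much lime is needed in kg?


Total_raw = N * avg_wt = 123 * 32.4270 = 3988.5210 kg
Substrate = Total_raw * (1 - loss/100) = 3988.5210 * (1 - 23.8010/100) = 3039.2131 kg
Lime = Substrate * pct / 100 = 3039.2131 * 3.4230 / 100 = 104.0323 kg


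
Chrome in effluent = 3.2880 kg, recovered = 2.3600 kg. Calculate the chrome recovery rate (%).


Formula: Recovery = recovered / input * 100
Substituting: Recovery = 2.3600 / 3.2880 * 100
Result: 71.7762 %


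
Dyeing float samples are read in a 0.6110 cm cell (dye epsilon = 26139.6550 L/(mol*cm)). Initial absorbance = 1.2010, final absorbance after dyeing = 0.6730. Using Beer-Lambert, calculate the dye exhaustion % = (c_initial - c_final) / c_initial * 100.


c_initial = A_i / (epsilon * l) = 1.2010 / (26139.6550 * 0.6110) = 7.5197e-05 mol/L
c_final = A_f / (epsilon * l) = 0.6730 / (26139.6550 * 0.6110) = 4.2138e-05 mol/L
Exhaustion = (c_initial - c_final) / c_initial * 100 = (7.5197e-05 - 4.2138e-05) / 7.5197e-05 * 100 = 43.9634 %


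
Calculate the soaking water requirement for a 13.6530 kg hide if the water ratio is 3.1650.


Formula: Water = hide_weight * ratio
Substituting: Water = 13.6530 * 3.1650
Result: 43.2117 kg


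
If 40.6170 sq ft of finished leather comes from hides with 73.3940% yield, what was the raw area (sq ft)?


Formula: raw = finished * 100 / yield
Substituting: raw = 40.6170 * 100 / 73.3940
Result: 55.3410 sq ft


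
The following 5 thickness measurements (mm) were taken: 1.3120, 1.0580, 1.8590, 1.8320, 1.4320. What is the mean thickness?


Formula: Average = sum / n
Substituting: Average = 7.4930 / 5
Result: 1.4986 mm


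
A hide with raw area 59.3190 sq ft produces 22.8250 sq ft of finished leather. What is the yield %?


Formula: Yield = finished / raw * 100
Substituting: Yield = 22.8250 / 59.3190 * 100
Result: 38.4784 %


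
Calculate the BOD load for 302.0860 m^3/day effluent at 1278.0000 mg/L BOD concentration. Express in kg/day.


Formula: BOD_load = volume * conc / 1000
Substituting: BOD_load = 302.0860 * 1278.0000 / 1000
Result: 386.0659 kg/day


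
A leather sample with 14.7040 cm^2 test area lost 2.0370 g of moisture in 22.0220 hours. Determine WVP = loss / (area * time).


Formula: WVP = loss / (area * time)
Substituting: WVP = 2.0370 / (14.7040 * 22.0220)
Result: 0.0062907 g/(cm^2*hr)


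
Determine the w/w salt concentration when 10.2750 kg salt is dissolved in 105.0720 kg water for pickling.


Formula: Conc = salt / (water + salt) * 100
Substituting: Conc = 10.2750 / (105.0720 + 10.2750) * 100
Result: 8.9079 %


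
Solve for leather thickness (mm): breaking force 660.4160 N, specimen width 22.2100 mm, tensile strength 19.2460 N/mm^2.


Formula: t = F / (TS * w)
Substituting: t = 660.4160 / (19.2460 * 22.2100)
Result: 1.5450 mm


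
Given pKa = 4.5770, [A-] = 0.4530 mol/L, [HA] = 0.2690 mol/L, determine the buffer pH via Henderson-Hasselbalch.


ratio = [A-] / [HA] = 0.4530 / 0.2690 = 1.6840
log10(ratio) = 0.2263
pH = pKa + log10(ratio) = 4.5770 + 0.2263 = 4.8033


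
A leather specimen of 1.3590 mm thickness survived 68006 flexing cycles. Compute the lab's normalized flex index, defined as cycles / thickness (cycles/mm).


Formula: Index = cycles / thickness
Substituting: Index = 68006 / 1.3590
Result: 50041.2068 cycles/mm


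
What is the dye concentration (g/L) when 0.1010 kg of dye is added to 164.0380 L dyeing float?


Formula: Conc = dye_mass(kg) / volume(L) * 1000
Substituting: Conc = 0.1010 / 164.0380 * 1000
Result: 0.6157 g/L


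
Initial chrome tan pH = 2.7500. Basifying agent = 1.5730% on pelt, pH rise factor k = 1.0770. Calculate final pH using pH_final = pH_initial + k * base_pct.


Formula: pH_final = pH_initial + k * base_pct
Substituting: pH_final = 2.7500 + 1.0770 * 1.5730
Result: 4.4441


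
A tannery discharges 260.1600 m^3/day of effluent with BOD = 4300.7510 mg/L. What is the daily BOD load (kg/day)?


Formula: BOD_load = volume * conc / 1000
Substituting: BOD_load = 260.1600 * 4300.7510 / 1000
Result: 1118.8834 kg/day


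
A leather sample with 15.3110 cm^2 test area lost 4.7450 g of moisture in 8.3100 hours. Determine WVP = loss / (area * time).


Formula: WVP = loss / (area * time)
Substituting: WVP = 4.7450 / (15.3110 * 8.3100)
Result: 0.0372934 g/(cm^2*hr)


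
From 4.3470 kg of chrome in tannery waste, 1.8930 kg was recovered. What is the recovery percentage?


Formula: Recovery = recovered / input * 100
Substituting: Recovery = 1.8930 / 4.3470 * 100
Result: 43.5473 %


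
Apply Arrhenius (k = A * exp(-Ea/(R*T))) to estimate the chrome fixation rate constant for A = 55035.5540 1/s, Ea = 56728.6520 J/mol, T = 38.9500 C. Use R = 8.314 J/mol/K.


T_K = T_C + 273.15 = 38.9500 + 273.15 = 312.1000 K
exponent = -Ea / (R * T_K) = -56728.6520 / (8.314 * 312.1000) = -21.8624
k = A * exp(exponent) = 55035.5540 * exp(-21.8624) = 1.7616e-05 1/s


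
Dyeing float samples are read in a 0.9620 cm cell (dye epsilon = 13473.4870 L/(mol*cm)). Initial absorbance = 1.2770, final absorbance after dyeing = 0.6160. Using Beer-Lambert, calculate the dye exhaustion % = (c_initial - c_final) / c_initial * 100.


c_initial = A_i / (epsilon * l) = 1.2770 / (13473.4870 * 0.9620) = 9.8523e-05 mol/L
c_final = A_f / (epsilon * l) = 0.6160 / (13473.4870 * 0.9620) = 4.7525e-05 mol/L
Exhaustion = (c_initial - c_final) / c_initial * 100 = (9.8523e-05 - 4.7525e-05) / 9.8523e-05 * 100 = 51.7619 %


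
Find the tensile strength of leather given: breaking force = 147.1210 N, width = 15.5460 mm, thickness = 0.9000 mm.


Formula: TS = force / (width * thickness)
Substituting: TS = 147.1210 / (15.5460 * 0.9000)
Result: 10.5151 N/mm^2


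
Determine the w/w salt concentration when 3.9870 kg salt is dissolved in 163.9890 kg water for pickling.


Formula: Conc = salt / (water + salt) * 100
Substituting: Conc = 3.9870 / (163.9890 + 3.9870) * 100
Result: 2.3736 %


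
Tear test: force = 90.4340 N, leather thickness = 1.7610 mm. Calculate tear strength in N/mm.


Formula: Tear strength = force / thickness
Substituting: Tear strength = 90.4340 / 1.7610
Result: 51.3538 N/mm


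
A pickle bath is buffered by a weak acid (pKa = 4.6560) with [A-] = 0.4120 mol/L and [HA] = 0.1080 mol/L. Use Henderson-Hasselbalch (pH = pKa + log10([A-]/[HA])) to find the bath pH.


ratio = [A-] / [HA] = 0.4120 / 0.1080 = 3.8148
log10(ratio) = 0.5815
pH = pKa + log10(ratio) = 4.6560 + 0.5815 = 5.2375


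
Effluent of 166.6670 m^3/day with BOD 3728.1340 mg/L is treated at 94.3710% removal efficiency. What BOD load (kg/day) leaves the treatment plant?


Load_in = volume * conc / 1000 = 166.6670 * 3728.1340 / 1000 = 621.3569 kg/day
Removed = Load_in * eff / 100 = 621.3569 * 94.3710 / 100 = 586.3807 kg/day
Load_out = Load_in - Removed = 621.3569 - 586.3807 = 34.9762 kg/day


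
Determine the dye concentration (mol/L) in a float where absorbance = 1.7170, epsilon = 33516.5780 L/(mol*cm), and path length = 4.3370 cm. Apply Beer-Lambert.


Formula: c = A / (epsilon * l)
Substituting: c = 1.7170 / (33516.5780 * 4.3370)
Result: 1.1812e-05 mol/L


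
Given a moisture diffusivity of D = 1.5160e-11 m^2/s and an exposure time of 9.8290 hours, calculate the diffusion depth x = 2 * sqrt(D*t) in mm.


t = 9.8290 hr * 3600 = 35384.4000 s
D * t = 1.5160e-11 * 35384.4000 = 5.3643e-07
x = 2 * sqrt(D*t) = 2 * sqrt(5.3643e-07) = 0.00146482 m = 1.4648 mm


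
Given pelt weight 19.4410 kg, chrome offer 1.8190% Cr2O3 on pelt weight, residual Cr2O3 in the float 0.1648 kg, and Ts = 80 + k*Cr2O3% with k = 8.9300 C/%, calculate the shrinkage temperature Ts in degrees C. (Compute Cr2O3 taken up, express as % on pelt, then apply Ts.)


Offered = pelt * offer_pct / 100 = 19.4410 * 1.8190 / 100 = 0.3536 kg
Uptake = offered - residual = 0.3536 - 0.1648 = 0.1888 kg
Cr2O3% on pelt = uptake / pelt * 100 = 0.1888 / 19.4410 * 100 = 0.9713 %
Ts = 80 + k * Cr2O3% = 80 + 8.9300 * 0.9713 = 88.6738 C


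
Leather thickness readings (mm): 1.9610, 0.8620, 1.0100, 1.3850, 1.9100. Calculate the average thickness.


Formula: Average = sum / n
Substituting: Average = 7.1280 / 5
Result: 1.4256 mm


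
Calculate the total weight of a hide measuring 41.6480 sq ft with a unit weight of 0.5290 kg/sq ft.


Formula: Weight = area * weight_per_sqft
Substituting: Weight = 41.6480 * 0.5290
Result: 22.0318 kg


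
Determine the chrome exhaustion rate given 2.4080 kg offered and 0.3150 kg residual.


Formula: Uptake = (offered - residual) / offered * 100
Substituting: Uptake = (2.4080 - 0.3150) / 2.4080 * 100
Result: 86.9186 %


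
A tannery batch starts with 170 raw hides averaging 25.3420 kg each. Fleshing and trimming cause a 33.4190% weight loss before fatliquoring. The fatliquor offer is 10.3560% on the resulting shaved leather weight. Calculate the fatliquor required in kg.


Total_raw = N * avg_wt = 170 * 25.3420 = 4308.1400 kg
Substrate = Total_raw * (1 - loss/100) = 4308.1400 * (1 - 33.4190/100) = 2868.4027 kg
Fat = Substrate * pct / 100 = 2868.4027 * 10.3560 / 100 = 297.0518 kg


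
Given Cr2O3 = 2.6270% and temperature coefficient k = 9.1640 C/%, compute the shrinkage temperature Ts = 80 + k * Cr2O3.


Formula: Ts = 80 + k * Cr2O3
Substituting: Ts = 80 + 9.1640 * 2.6270
Result: 104.0738 C


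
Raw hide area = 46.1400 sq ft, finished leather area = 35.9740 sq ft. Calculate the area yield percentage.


Formula: Yield = finished / raw * 100
Substituting: Yield = 35.9740 / 46.1400 * 100
Result: 77.9671 %


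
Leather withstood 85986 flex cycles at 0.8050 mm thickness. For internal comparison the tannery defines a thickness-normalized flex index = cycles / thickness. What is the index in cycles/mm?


Formula: Index = cycles / thickness
Substituting: Index = 85986 / 0.8050
Result: 106814.9068 cycles/mm


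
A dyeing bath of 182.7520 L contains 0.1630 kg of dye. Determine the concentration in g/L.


Formula: Conc = dye_mass(kg) / volume(L) * 1000
Substituting: Conc = 0.1630 / 182.7520 * 1000
Result: 0.8919 g/L


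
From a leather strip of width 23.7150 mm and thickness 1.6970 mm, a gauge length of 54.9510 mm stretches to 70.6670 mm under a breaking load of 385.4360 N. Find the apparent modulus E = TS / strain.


TS = F / (w * t) = 385.4360 / (23.7150 * 1.6970) = 9.5774 N/mm^2
strain = (Lf - L0) / L0 = (70.6670 - 54.9510) / 54.9510 = 0.2860
E = TS / strain = 9.5774 / 0.2860 = 33.4874 N/mm^2


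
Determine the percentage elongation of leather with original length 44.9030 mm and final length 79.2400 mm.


Formula: Elongation = (Lf - L0) / L0 * 100
Substituting: Elongation = (79.2400 - 44.9030) / 44.9030 * 100
Result: 76.4693 %


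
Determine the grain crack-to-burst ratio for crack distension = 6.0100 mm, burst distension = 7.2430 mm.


Formula: Ratio = crack / burst
Substituting: Ratio = 6.0100 / 7.2430
Result: 0.8298


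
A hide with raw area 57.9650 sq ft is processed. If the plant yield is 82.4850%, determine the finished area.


Formula: finished = raw * yield / 100
Substituting: finished = 57.9650 * 82.4850 / 100
Result: 47.8124 sq ft


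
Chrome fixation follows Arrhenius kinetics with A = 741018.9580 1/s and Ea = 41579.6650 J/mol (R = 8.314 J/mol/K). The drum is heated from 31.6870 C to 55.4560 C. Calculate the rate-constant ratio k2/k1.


T1 = 31.6870 + 273.15 = 304.8370 K; T2 = 55.4560 + 273.15 = 328.6060 K
k1 = A * exp(-Ea/(R*T1)) = 741018.9580 * exp(-41579.6650/(8.314*304.8370)) = 0.0555629 1/s
k2 = A * exp(-Ea/(R*T2)) = 741018.9580 * exp(-41579.6650/(8.314*328.6060)) = 0.1820 1/s
k2/k1 = 0.1820 / 0.0555629 = 3.2762


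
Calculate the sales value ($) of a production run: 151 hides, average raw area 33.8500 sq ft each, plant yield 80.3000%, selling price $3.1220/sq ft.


Raw_total = N * avg_area = 151 * 33.8500 = 5111.3500 sq ft
Finished = Raw_total * yield / 100 = 5111.3500 * 80.3000 / 100 = 4104.4141 sq ft
Value = Finished * price = 4104.4141 * 3.1220 = 12813.9807 $


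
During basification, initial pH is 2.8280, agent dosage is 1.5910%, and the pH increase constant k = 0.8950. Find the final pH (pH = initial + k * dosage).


Formula: pH_final = pH_initial + k * base_pct
Substituting: pH_final = 2.8280 + 0.8950 * 1.5910
Result: 4.2519


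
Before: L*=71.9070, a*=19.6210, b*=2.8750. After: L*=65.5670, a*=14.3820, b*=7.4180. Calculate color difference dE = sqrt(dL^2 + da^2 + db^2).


dL = -6.3400, da = -5.2390, db = 4.5430
dE = sqrt((-6.3400)^2 + (-5.2390)^2 + 4.5430^2) = 9.3958


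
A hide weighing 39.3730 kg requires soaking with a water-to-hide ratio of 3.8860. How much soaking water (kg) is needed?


Formula: Water = hide_weight * ratio
Substituting: Water = 39.3730 * 3.8860
Result: 153.0035 kg


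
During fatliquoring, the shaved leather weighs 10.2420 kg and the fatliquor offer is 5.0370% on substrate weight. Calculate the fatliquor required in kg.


Formula: Fat = substrate * pct / 100
Substituting: Fat = 10.2420 * 5.0370 / 100
Result: 0.5159 kg


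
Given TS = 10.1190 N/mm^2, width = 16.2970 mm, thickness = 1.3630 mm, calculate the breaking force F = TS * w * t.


Formula: F = TS * w * t
Substituting: F = 10.1190 * 16.2970 * 1.3630
Result: 224.7714 N


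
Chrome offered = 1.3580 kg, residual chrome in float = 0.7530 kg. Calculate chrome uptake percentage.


Formula: Uptake = (offered - residual) / offered * 100
Substituting: Uptake = (1.3580 - 0.7530) / 1.3580 * 100
Result: 44.5508 %


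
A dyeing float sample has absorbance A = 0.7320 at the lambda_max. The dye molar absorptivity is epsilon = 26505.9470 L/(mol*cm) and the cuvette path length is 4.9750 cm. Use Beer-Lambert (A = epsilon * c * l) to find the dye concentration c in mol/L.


Formula: c = A / (epsilon * l)
Substituting: c = 0.7320 / (26505.9470 * 4.9750)
Result: 5.5510e-06 mol/L


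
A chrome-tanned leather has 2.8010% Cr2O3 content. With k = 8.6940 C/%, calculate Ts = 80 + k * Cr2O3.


Formula: Ts = 80 + k * Cr2O3
Substituting: Ts = 80 + 8.6940 * 2.8010
Result: 104.3519 C


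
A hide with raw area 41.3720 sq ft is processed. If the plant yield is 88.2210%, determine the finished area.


Formula: finished = raw * yield / 100
Substituting: finished = 41.3720 * 88.2210 / 100
Result: 36.4988 sq ft


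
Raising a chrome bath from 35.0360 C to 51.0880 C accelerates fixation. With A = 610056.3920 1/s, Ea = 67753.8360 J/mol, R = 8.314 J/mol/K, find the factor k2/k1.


T1 = 35.0360 + 273.15 = 308.1860 K; T2 = 51.0880 + 273.15 = 324.2380 K
k1 = A * exp(-Ea/(R*T1)) = 610056.3920 * exp(-67753.8360/(8.314*308.1860)) = 2.0013e-06 1/s
k2 = A * exp(-Ea/(R*T2)) = 610056.3920 * exp(-67753.8360/(8.314*324.2380)) = 7.4106e-06 1/s
k2/k1 = 7.4106e-06 / 2.0013e-06 = 3.7029


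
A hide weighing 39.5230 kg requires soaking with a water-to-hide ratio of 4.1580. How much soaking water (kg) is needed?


Formula: Water = hide_weight * ratio
Substituting: Water = 39.5230 * 4.1580
Result: 164.3366 kg


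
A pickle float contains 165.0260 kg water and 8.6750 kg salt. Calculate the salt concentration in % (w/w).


Formula: Conc = salt / (water + salt) * 100
Substituting: Conc = 8.6750 / (165.0260 + 8.6750) * 100
Result: 4.9942 %


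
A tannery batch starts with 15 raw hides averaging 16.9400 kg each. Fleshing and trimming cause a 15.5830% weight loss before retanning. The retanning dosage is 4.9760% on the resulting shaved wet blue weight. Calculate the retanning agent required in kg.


Total_raw = N * avg_wt = 15 * 16.9400 = 254.1000 kg
Substrate = Total_raw * (1 - loss/100) = 254.1000 * (1 - 15.5830/100) = 214.5036 kg
Retan = Substrate * pct / 100 = 214.5036 * 4.9760 / 100 = 10.6737 kg


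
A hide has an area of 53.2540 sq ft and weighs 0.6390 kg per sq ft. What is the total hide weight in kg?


Formula: Weight = area * weight_per_sqft
Substituting: Weight = 53.2540 * 0.6390
Result: 34.0293 kg


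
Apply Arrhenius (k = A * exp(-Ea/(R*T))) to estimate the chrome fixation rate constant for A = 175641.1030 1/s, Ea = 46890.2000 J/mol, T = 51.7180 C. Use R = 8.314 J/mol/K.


T_K = T_C + 273.15 = 51.7180 + 273.15 = 324.8680 K
exponent = -Ea / (R * T_K) = -46890.2000 / (8.314 * 324.8680) = -17.3606
k = A * exp(exponent) = 175641.1030 * exp(-17.3606) = 0.00506998 1/s


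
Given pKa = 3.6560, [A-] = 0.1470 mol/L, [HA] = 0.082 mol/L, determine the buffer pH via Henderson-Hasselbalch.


ratio = [A-] / [HA] = 0.1470 / 0.082 = 1.7927
log10(ratio) = 0.2535
pH = pKa + log10(ratio) = 3.6560 + 0.2535 = 3.9095


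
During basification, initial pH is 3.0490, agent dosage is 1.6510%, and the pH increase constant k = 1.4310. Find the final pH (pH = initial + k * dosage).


Formula: pH_final = pH_initial + k * base_pct
Substituting: pH_final = 3.0490 + 1.4310 * 1.6510
Result: 5.4116


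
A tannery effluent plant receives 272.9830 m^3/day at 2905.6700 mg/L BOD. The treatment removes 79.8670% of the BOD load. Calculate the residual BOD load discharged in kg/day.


Load_in = volume * conc / 1000 = 272.9830 * 2905.6700 / 1000 = 793.1985 kg/day
Removed = Load_in * eff / 100 = 793.1985 * 79.8670 / 100 = 633.5039 kg/day
Load_out = Load_in - Removed = 793.1985 - 633.5039 = 159.6947 kg/day


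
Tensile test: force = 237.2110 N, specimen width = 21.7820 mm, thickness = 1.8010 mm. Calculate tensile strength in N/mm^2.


Formula: TS = force / (width * thickness)
Substituting: TS = 237.2110 / (21.7820 * 1.8010)
Result: 6.0468 N/mm^2


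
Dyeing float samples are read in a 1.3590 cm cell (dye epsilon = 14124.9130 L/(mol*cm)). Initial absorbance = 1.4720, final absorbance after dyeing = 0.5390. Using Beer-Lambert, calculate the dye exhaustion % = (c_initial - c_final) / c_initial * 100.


c_initial = A_i / (epsilon * l) = 1.4720 / (14124.9130 * 1.3590) = 7.6684e-05 mol/L
c_final = A_f / (epsilon * l) = 0.5390 / (14124.9130 * 1.3590) = 2.8079e-05 mol/L
Exhaustion = (c_initial - c_final) / c_initial * 100 = (7.6684e-05 - 2.8079e-05) / 7.6684e-05 * 100 = 63.3832 %


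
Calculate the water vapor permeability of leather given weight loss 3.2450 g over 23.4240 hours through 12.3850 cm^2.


Formula: WVP = loss / (area * time)
Substituting: WVP = 3.2450 / (12.3850 * 23.4240)
Result: 0.0111856 g/(cm^2*hr)


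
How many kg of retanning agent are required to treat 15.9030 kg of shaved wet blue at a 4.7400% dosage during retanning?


Formula: Retan = substrate * pct / 100
Substituting: Retan = 15.9030 * 4.7400 / 100
Result: 0.7538 kg


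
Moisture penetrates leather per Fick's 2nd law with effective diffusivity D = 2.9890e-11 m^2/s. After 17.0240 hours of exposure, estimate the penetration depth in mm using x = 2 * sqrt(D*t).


t = 17.0240 hr * 3600 = 61286.4000 s
D * t = 2.9890e-11 * 61286.4000 = 1.8319e-06
x = 2 * sqrt(D*t) = 2 * sqrt(1.8319e-06) = 0.00270692 m = 2.7069 mm


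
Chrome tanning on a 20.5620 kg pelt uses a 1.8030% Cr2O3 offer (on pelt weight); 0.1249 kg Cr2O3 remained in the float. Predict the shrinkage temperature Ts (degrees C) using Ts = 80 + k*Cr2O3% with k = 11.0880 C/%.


Offered = pelt * offer_pct / 100 = 20.5620 * 1.8030 / 100 = 0.3707 kg
Uptake = offered - residual = 0.3707 - 0.1249 = 0.2458 kg
Cr2O3% on pelt = uptake / pelt * 100 = 0.2458 / 20.5620 * 100 = 1.1956 %
Ts = 80 + k * Cr2O3% = 80 + 11.0880 * 1.1956 = 93.2565 C


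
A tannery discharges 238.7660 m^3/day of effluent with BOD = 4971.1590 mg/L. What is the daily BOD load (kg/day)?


Formula: BOD_load = volume * conc / 1000
Substituting: BOD_load = 238.7660 * 4971.1590 / 1000
Result: 1186.9437 kg/day


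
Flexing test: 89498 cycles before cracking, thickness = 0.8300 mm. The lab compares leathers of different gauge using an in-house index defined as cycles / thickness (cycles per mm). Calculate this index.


Formula: Index = cycles / thickness
Substituting: Index = 89498 / 0.8300
Result: 107828.9157 cycles/mm


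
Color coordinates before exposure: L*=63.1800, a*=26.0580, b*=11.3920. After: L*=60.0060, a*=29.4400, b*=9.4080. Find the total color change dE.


dL = -3.1740, da = 3.3820, db = -1.9840
dE = sqrt((-3.1740)^2 + 3.3820^2 + (-1.9840)^2) = 5.0446


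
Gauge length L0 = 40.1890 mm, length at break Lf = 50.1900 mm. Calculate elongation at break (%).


Formula: Elongation = (Lf - L0) / L0 * 100
Substituting: Elongation = (50.1900 - 40.1890) / 40.1890 * 100
Result: 24.8849 %


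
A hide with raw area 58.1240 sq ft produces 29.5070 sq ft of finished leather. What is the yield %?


Formula: Yield = finished / raw * 100
Substituting: Yield = 29.5070 / 58.1240 * 100
Result: 50.7656 %


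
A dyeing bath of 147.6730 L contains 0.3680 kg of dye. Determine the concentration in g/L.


Formula: Conc = dye_mass(kg) / volume(L) * 1000
Substituting: Conc = 0.3680 / 147.6730 * 1000
Result: 2.4920 g/L


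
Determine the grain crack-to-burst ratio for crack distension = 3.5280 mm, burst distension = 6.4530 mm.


Formula: Ratio = crack / burst
Substituting: Ratio = 3.5280 / 6.4530
Result: 0.5467


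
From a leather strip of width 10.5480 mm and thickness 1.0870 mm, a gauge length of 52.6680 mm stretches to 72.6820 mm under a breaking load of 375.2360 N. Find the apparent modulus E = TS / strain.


TS = F / (w * t) = 375.2360 / (10.5480 * 1.0870) = 32.7269 N/mm^2
strain = (Lf - L0) / L0 = (72.6820 - 52.6680) / 52.6680 = 0.3800
E = TS / strain = 32.7269 / 0.3800 = 86.1227 N/mm^2


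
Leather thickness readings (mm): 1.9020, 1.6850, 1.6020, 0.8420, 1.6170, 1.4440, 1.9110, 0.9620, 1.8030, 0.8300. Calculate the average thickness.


Formula: Average = sum / n
Substituting: Average = 14.5980 / 10
Result: 1.4598 mm


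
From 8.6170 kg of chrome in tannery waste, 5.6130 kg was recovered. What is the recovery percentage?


Formula: Recovery = recovered / input * 100
Substituting: Recovery = 5.6130 / 8.6170 * 100
Result: 65.1387 %


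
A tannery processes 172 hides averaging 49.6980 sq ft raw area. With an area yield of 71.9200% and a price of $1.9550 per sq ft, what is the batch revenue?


Raw_total = N * avg_area = 172 * 49.6980 = 8548.0560 sq ft
Finished = Raw_total * yield / 100 = 8548.0560 * 71.9200 / 100 = 6147.7619 sq ft
Value = Finished * price = 6147.7619 * 1.9550 = 12018.8745 $


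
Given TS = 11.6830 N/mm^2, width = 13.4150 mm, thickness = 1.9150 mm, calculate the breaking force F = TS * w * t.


Formula: F = TS * w * t
Substituting: F = 11.6830 * 13.4150 * 1.9150
Result: 300.1331 N


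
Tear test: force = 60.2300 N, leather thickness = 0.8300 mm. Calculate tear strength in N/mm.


Formula: Tear strength = force / thickness
Substituting: Tear strength = 60.2300 / 0.8300
Result: 72.5663 N/mm


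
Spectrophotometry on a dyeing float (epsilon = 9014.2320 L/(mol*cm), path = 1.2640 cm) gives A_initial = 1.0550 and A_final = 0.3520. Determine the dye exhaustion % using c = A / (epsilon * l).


c_initial = A_i / (epsilon * l) = 1.0550 / (9014.2320 * 1.2640) = 9.2593e-05 mol/L
c_final = A_f / (epsilon * l) = 0.3520 / (9014.2320 * 1.2640) = 3.0893e-05 mol/L
Exhaustion = (c_initial - c_final) / c_initial * 100 = (9.2593e-05 - 3.0893e-05) / 9.2593e-05 * 100 = 66.6351 %


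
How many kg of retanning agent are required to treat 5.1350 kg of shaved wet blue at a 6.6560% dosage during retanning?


Formula: Retan = substrate * pct / 100
Substituting: Retan = 5.1350 * 6.6560 / 100
Result: 0.3418 kg


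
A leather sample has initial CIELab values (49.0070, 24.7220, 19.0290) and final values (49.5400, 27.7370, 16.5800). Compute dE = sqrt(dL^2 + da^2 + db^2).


dL = 0.5330, da = 3.0150, db = -2.4490
dE = sqrt(0.5330^2 + 3.0150^2 + (-2.4490)^2) = 3.9207


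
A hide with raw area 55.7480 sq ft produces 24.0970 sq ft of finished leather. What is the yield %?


Formula: Yield = finished / raw * 100
Substituting: Yield = 24.0970 / 55.7480 * 100
Result: 43.2249 %


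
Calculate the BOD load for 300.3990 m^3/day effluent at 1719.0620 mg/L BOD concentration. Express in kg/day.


Formula: BOD_load = volume * conc / 1000
Substituting: BOD_load = 300.3990 * 1719.0620 / 1000
Result: 516.4045 kg/day


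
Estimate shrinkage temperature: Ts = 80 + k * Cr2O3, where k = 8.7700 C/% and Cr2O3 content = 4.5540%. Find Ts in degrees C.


Formula: Ts = 80 + k * Cr2O3
Substituting: Ts = 80 + 8.7700 * 4.5540
Result: 119.9386 C


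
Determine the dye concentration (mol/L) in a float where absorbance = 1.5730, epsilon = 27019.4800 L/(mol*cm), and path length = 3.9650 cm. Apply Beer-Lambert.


Formula: c = A / (epsilon * l)
Substituting: c = 1.5730 / (27019.4800 * 3.9650)
Result: 1.4683e-05 mol/L


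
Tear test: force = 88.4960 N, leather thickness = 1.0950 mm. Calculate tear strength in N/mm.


Formula: Tear strength = force / thickness
Substituting: Tear strength = 88.4960 / 1.0950
Result: 80.8183 N/mm


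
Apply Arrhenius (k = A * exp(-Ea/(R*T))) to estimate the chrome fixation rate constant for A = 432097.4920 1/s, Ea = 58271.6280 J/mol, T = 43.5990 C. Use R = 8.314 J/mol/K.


T_K = T_C + 273.15 = 43.5990 + 273.15 = 316.7490 K
exponent = -Ea / (R * T_K) = -58271.6280 / (8.314 * 316.7490) = -22.1275
k = A * exp(exponent) = 432097.4920 * exp(-22.1275) = 1.0611e-04 1/s


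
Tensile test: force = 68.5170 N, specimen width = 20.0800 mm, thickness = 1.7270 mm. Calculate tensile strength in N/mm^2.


Formula: TS = force / (width * thickness)
Substituting: TS = 68.5170 / (20.0800 * 1.7270)
Result: 1.9758 N/mm^2


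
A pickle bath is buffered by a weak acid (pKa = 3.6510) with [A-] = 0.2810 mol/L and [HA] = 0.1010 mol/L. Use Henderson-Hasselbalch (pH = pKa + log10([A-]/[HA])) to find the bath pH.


ratio = [A-] / [HA] = 0.2810 / 0.1010 = 2.7822
log10(ratio) = 0.4444
pH = pKa + log10(ratio) = 3.6510 + 0.4444 = 4.0954


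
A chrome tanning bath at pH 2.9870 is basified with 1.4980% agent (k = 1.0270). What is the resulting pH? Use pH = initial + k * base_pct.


Formula: pH_final = pH_initial + k * base_pct
Substituting: pH_final = 2.9870 + 1.0270 * 1.4980
Result: 4.5254


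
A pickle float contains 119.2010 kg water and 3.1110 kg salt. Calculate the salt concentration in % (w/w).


Formula: Conc = salt / (water + salt) * 100
Substituting: Conc = 3.1110 / (119.2010 + 3.1110) * 100
Result: 2.5435 %


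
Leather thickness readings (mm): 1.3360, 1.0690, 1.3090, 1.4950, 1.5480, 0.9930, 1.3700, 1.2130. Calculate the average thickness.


Formula: Average = sum / n
Substituting: Average = 10.3330 / 8
Result: 1.2916 mm


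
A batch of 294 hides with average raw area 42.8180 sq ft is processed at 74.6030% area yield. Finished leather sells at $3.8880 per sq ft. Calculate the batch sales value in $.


Raw_total = N * avg_area = 294 * 42.8180 = 12588.4920 sq ft
Finished = Raw_total * yield / 100 = 12588.4920 * 74.6030 / 100 = 9391.3927 sq ft
Value = Finished * price = 9391.3927 * 3.8880 = 36513.7348 $


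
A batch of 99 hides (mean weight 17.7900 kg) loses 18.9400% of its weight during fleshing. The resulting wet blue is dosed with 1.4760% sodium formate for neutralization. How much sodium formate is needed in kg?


Total_raw = N * avg_wt = 99 * 17.7900 = 1761.2100 kg
Substrate = Total_raw * (1 - loss/100) = 1761.2100 * (1 - 18.9400/100) = 1427.6368 kg
Neutralizer = Substrate * pct / 100 = 1427.6368 * 1.4760 / 100 = 21.0719 kg


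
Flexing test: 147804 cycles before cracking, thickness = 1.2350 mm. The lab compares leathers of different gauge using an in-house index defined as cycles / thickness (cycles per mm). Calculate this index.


Formula: Index = cycles / thickness
Substituting: Index = 147804 / 1.2350
Result: 119679.3522 cycles/mm


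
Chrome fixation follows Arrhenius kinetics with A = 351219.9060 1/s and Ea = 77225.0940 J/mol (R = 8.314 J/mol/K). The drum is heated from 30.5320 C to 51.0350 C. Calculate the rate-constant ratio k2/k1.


T1 = 30.5320 + 273.15 = 303.6820 K; T2 = 51.0350 + 273.15 = 324.1850 K
k1 = A * exp(-Ea/(R*T1)) = 351219.9060 * exp(-77225.0940/(8.314*303.6820)) = 1.8283e-08 1/s
k2 = A * exp(-Ea/(R*T2)) = 351219.9060 * exp(-77225.0940/(8.314*324.1850)) = 1.2652e-07 1/s
k2/k1 = 1.2652e-07 / 1.8283e-08 = 6.9201


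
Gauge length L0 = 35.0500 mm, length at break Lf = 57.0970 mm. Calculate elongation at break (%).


Formula: Elongation = (Lf - L0) / L0 * 100
Substituting: Elongation = (57.0970 - 35.0500) / 35.0500 * 100
Result: 62.9016 %


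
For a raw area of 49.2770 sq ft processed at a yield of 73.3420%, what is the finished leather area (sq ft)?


Formula: finished = raw * yield / 100
Substituting: finished = 49.2770 * 73.3420 / 100
Result: 36.1407 sq ft


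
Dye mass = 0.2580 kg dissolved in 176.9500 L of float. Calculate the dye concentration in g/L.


Formula: Conc = dye_mass(kg) / volume(L) * 1000
Substituting: Conc = 0.2580 / 176.9500 * 1000
Result: 1.4580 g/L


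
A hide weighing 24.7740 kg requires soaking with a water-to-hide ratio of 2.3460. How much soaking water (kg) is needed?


Formula: Water = hide_weight * ratio
Substituting: Water = 24.7740 * 2.3460
Result: 58.1198 kg


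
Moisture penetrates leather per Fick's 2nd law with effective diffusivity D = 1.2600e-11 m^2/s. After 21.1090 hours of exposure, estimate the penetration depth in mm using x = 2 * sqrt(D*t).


t = 21.1090 hr * 3600 = 75992.4000 s
D * t = 1.2600e-11 * 75992.4000 = 9.5750e-07
x = 2 * sqrt(D*t) = 2 * sqrt(9.5750e-07) = 0.00195704 m = 1.9570 mm


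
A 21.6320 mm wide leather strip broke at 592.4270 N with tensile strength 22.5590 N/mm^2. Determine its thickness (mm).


Formula: t = F / (TS * w)
Substituting: t = 592.4270 / (22.5590 * 21.6320)
Result: 1.2140 mm


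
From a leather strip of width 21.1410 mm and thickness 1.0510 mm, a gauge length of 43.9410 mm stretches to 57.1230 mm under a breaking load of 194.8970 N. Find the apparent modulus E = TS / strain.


TS = F / (w * t) = 194.8970 / (21.1410 * 1.0510) = 8.7716 N/mm^2
strain = (Lf - L0) / L0 = (57.1230 - 43.9410) / 43.9410 = 0.3000
E = TS / strain = 8.7716 / 0.3000 = 29.2392 N/mm^2


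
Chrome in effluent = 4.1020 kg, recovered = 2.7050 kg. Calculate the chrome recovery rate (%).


Formula: Recovery = recovered / input * 100
Substituting: Recovery = 2.7050 / 4.1020 * 100
Result: 65.9434 %
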